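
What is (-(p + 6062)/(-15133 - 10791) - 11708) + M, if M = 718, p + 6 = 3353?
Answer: -284895351/25924 ≈ -10990.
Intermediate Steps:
p = 3347 (p = -6 + 3353 = 3347)
(-(p + 6062)/(-15133 - 10791) - 11708) + M = (-(3347 + 6062)/(-15133 - 10791) - 11708) + 718 = (-9409/(-25924) - 11708) + 718 = (-9409*(-1)/25924 - 11708) + 718 = (-1*(-9409/25924) - 11708) + 718 = (9409/25924 - 11708) + 718 = -303508783/25924 + 718 = -284895351/25924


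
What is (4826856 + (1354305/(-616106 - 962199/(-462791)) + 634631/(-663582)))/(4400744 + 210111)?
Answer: 130466644575156075355651/124628365465786886919810 ≈ 1.0468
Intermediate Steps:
(4826856 + (1354305/(-616106 - 962199/(-462791)) + 634631/(-663582)))/(4400744 + 210111) = (4826856 + (1354305/(-616106 - 962199*(-1/462791)) + 634631*(-1/663582)))/4610855 = (4826856 + (1354305/(-616106 + 137457/66113) - 634631/663582))*(1/4610855) = (4826856 + (1354305/(-40732478521/66113) - 634631/663582))*(1/4610855) = (4826856 + (1354305*(-66113/40732478521) - 634631/663582))*(1/4610855) = (4826856 + (-89537166465/40732478521 - 634631/663582))*(1/4610855) = (4826856 - 85265345573438381/27029339561922222)*(1/4610855) = (130466644575156075355651/27029339561922222)*(1/4610855) = 130466644575156075355651/124628365465786886919810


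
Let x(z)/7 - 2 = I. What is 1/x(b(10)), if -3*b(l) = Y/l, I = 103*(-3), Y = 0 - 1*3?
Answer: -1/2149 ≈ -0.00046533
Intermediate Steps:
Y = -3 (Y = 0 - 3 = -3)
I = -309
b(l) = 1/l (b(l) = -(-1)/l = 1/l)
x(z) = -2149 (x(z) = 14 + 7*(-309) = 14 - 2163 = -2149)
1/x(b(10)) = 1/(-2149) = -1/2149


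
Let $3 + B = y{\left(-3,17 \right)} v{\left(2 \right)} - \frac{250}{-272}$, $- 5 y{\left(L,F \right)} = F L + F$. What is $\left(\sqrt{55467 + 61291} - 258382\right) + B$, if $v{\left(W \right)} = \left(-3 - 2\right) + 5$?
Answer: $- \frac{35140235}{136} + \sqrt{116758} \approx -2.5804 \cdot 10^{5}$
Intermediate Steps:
$v{\left(W \right)} = 0$ ($v{\left(W \right)} = -5 + 5 = 0$)
$y{\left(L,F \right)} = - \frac{F}{5} - \frac{F L}{5}$ ($y{\left(L,F \right)} = - \frac{F L + F}{5} = - \frac{F + F L}{5} = - \frac{F}{5} - \frac{F L}{5}$)
$B = - \frac{283}{136}$ ($B = -3 + \left(\left(- \frac{1}{5}\right) 17 \left(1 - 3\right) 0 - \frac{250}{-272}\right) = -3 + \left(\left(- \frac{1}{5}\right) 17 \left(-2\right) 0 - - \frac{125}{136}\right) = -3 + \left(\frac{34}{5} \cdot 0 + \frac{125}{136}\right) = -3 + \left(0 + \frac{125}{136}\right) = -3 + \frac{125}{136} = - \frac{283}{136} \approx -2.0809$)
$\left(\sqrt{55467 + 61291} - 258382\right) + B = \left(\sqrt{55467 + 61291} - 258382\right) - \frac{283}{136} = \left(\sqrt{116758} - 258382\right) - \frac{283}{136} = \left(-258382 + \sqrt{116758}\right) - \frac{283}{136} = - \frac{35140235}{136} + \sqrt{116758}$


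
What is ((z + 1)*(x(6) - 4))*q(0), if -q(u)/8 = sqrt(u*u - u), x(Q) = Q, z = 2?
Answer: 0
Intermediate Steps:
q(u) = -8*sqrt(u**2 - u) (q(u) = -8*sqrt(u*u - u) = -8*sqrt(u**2 - u))
((z + 1)*(x(6) - 4))*q(0) = ((2 + 1)*(6 - 4))*(-8*sqrt(0*(-1 + 0))) = (3*2)*(-8*sqrt(0*(-1))) = 6*(-8*sqrt(0)) = 6*(-8*0) = 6*0 = 0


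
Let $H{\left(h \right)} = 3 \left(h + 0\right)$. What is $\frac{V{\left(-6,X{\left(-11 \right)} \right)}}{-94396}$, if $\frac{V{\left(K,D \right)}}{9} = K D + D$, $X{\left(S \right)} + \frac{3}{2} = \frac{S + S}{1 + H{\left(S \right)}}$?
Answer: $- \frac{585}{1510336} \approx -0.00038733$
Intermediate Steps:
$H{\left(h \right)} = 3 h$
$X{\left(S \right)} = - \frac{3}{2} + \frac{2 S}{1 + 3 S}$ ($X{\left(S \right)} = - \frac{3}{2} + \frac{S + S}{1 + 3 S} = - \frac{3}{2} + \frac{2 S}{1 + 3 S}$)
$V{\left(K,D \right)} = 9 D + 9 D K$ ($V{\left(K,D \right)} = 9 \left(K D + D\right) = 9 \left(D K + D\right) = 9 \left(D + D K\right) = 9 D + 9 D K$)
$\frac{V{\left(-6,X{\left(-11 \right)} \right)}}{-94396} = \frac{9 \frac{-3 - -55}{2 \left(1 + 3 \left(-11\right)\right)} \left(1 - 6\right)}{-94396} = 9 \frac{-3 + 55}{2 \left(1 - 33\right)} \left(-5\right) \left(- \frac{1}{94396}\right) = 9 \cdot \frac{1}{2} \frac{1}{-32} \cdot 52 \left(-5\right) \left(- \frac{1}{94396}\right) = 9 \cdot \frac{1}{2} \left(- \frac{1}{32}\right) 52 \left(-5\right) \left(- \frac{1}{94396}\right) = 9 \left(- \frac{13}{16}\right) \left(-5\right) \left(- \frac{1}{94396}\right) = \frac{585}{16} \left(- \frac{1}{94396}\right) = - \frac{585}{1510336}$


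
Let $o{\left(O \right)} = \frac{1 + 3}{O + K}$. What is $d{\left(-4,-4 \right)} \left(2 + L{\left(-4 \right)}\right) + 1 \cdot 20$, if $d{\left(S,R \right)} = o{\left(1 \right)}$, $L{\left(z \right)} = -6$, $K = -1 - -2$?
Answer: $12$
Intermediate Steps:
$K = 1$ ($K = -1 + 2 = 1$)
$o{\left(O \right)} = \frac{4}{1 + O}$ ($o{\left(O \right)} = \frac{1 + 3}{O + 1} = \frac{4}{1 + O}$)
$d{\left(S,R \right)} = 2$ ($d{\left(S,R \right)} = \frac{4}{1 + 1} = \frac{4}{2} = 4 \cdot \frac{1}{2} = 2$)
$d{\left(-4,-4 \right)} \left(2 + L{\left(-4 \right)}\right) + 1 \cdot 20 = 2 \left(2 - 6\right) + 1 \cdot 20 = 2 \left(-4\right) + 20 = -8 + 20 = 12$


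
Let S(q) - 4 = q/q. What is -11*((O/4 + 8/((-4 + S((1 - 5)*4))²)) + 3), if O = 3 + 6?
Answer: -583/4 ≈ -145.75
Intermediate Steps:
S(q) = 5 (S(q) = 4 + q/q = 4 + 1 = 5)
O = 9
-11*((O/4 + 8/((-4 + S((1 - 5)*4))²)) + 3) = -11*((9/4 + 8/((-4 + 5)²)) + 3) = -11*((9*(¼) + 8/(1²)) + 3) = -11*((9/4 + 8/1) + 3) = -11*((9/4 + 8*1) + 3) = -11*((9/4 + 8) + 3) = -11*(41/4 + 3) = -11*53/4 = -583/4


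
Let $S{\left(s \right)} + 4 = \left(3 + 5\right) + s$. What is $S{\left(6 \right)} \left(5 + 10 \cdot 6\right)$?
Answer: $650$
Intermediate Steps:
$S{\left(s \right)} = 4 + s$ ($S{\left(s \right)} = -4 + \left(\left(3 + 5\right) + s\right) = -4 + \left(8 + s\right) = 4 + s$)
$S{\left(6 \right)} \left(5 + 10 \cdot 6\right) = \left(4 + 6\right) \left(5 + 10 \cdot 6\right) = 10 \left(5 + 60\right) = 10 \cdot 65 = 650$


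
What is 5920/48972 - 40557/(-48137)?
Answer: 567782111/589341291 ≈ 0.96342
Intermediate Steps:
5920/48972 - 40557/(-48137) = 5920*(1/48972) - 40557*(-1/48137) = 1480/12243 + 40557/48137 = 567782111/589341291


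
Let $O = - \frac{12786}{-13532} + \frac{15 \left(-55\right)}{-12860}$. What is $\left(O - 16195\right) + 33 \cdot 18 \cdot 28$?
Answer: $\frac{3811149805}{8701076} \approx 438.01$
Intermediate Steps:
$O = \frac{8779593}{8701076}$ ($O = \left(-12786\right) \left(- \frac{1}{13532}\right) - - \frac{165}{2572} = \frac{6393}{6766} + \frac{165}{2572} = \frac{8779593}{8701076} \approx 1.009$)
$\left(O - 16195\right) + 33 \cdot 18 \cdot 28 = \left(\frac{8779593}{8701076} - 16195\right) + 33 \cdot 18 \cdot 28 = - \frac{140905146227}{8701076} + 594 \cdot 28 = - \frac{140905146227}{8701076} + 16632 = \frac{3811149805}{8701076}$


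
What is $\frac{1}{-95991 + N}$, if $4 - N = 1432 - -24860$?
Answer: $- \frac{1}{122279} \approx -8.178 \cdot 10^{-6}$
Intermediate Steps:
$N = -26288$ ($N = 4 - \left(1432 - -24860\right) = 4 - \left(1432 + 24860\right) = 4 - 26292 = -26288$)
$\frac{1}{-95991 + N} = \frac{1}{-95991 - 26288} = \frac{1}{-122279} = - \frac{1}{122279}$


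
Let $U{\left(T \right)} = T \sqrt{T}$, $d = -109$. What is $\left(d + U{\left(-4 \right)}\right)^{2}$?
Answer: $11817 + 1744 i \approx 11817.0 + 1744.0 i$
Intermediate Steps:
$U{\left(T \right)} = T^{\frac{3}{2}}$
$\left(d + U{\left(-4 \right)}\right)^{2} = \left(-109 + \left(-4\right)^{\frac{3}{2}}\right)^{2} = \left(-109 - 8 i\right)^{2}$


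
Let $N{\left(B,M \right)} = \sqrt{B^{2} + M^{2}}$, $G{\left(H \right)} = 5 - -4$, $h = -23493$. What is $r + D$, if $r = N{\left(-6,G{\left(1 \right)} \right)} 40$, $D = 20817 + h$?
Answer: $-2676 + 120 \sqrt{13} \approx -2243.3$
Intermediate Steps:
$G{\left(H \right)} = 9$ ($G{\left(H \right)} = 5 + 4 = 9$)
$D = -2676$ ($D = 20817 - 23493 = -2676$)
$r = 120 \sqrt{13}$ ($r = \sqrt{\left(-6\right)^{2} + 9^{2}} \cdot 40 = \sqrt{36 + 81} \cdot 40 = \sqrt{117} \cdot 40 = 3 \sqrt{13} \cdot 40 = 120 \sqrt{13} \approx 432.67$)
$r + D = 120 \sqrt{13} - 2676 = -2676 + 120 \sqrt{13}$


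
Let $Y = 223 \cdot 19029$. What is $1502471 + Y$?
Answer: $5745938$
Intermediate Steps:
$Y = 4243467$
$1502471 + Y = 1502471 + 4243467 = 5745938$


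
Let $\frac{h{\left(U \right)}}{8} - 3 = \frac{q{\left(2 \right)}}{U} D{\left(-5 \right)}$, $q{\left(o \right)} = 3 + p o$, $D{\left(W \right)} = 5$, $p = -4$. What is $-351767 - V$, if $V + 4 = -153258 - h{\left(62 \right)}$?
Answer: $- \frac{6153011}{31} \approx -1.9848 \cdot 10^{5}$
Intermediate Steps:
$q{\left(o \right)} = 3 - 4 o$
$h{\left(U \right)} = 24 - \frac{200}{U}$ ($h{\left(U \right)} = 24 + 8 \frac{3 - 8}{U} 5 = 24 + 8 - \frac{5}{U} 5 = 24 + 8 \left(- \frac{25}{U}\right) = 24 - \frac{200}{U}$)
$V = - \frac{4751766}{31}$ ($V = -4 - \left(153282 - \frac{100}{31}\right) = -4 - \frac{4751642}{31} = - \frac{4751766}{31} \approx -1.5328 \cdot 10^{5}$)
$-351767 - V = -351767 - - \frac{4751766}{31} = -351767 + \frac{4751766}{31} = - \frac{6153011}{31}$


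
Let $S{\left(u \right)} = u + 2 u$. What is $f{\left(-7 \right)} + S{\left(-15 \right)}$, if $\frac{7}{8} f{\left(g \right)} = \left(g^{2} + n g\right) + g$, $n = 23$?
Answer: $-181$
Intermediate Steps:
$f{\left(g \right)} = \frac{8 g^{2}}{7} + \frac{192 g}{7}$ ($f{\left(g \right)} = \frac{8 \left(\left(g^{2} + 23 g\right) + g\right)}{7} = \frac{8 \left(g^{2} + 24 g\right)}{7} = \frac{8 g^{2}}{7} + \frac{192 g}{7}$)
$S{\left(u \right)} = 3 u$
$f{\left(-7 \right)} + S{\left(-15 \right)} = \frac{8}{7} \left(-7\right) \left(24 - 7\right) + 3 \left(-15\right) = \frac{8}{7} \left(-7\right) 17 - 45 = -136 - 45 = -181$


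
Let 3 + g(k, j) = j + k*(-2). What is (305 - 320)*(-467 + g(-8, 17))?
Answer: 6555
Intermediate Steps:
g(k, j) = -3 + j - 2*k (g(k, j) = -3 + (j + k*(-2)) = -3 + (j - 2*k) = -3 + j - 2*k)
(305 - 320)*(-467 + g(-8, 17)) = (305 - 320)*(-467 + (-3 + 17 - 2*(-8))) = -15*(-467 + (-3 + 17 + 16)) = -15*(-467 + 30) = -15*(-437) = 6555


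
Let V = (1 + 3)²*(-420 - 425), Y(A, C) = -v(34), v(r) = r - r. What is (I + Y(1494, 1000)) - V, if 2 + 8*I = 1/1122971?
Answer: 121458297419/8983768 ≈ 13520.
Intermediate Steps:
v(r) = 0
Y(A, C) = 0 (Y(A, C) = -1*0 = 0)
I = -2245941/8983768 (I = -¼ + (⅛)/1122971 = -¼ + (⅛)*(1/1122971) = -¼ + 1/8983768 = -2245941/8983768 ≈ -0.25000)
V = -13520 (V = 4²*(-845) = 16*(-845) = -13520)
(I + Y(1494, 1000)) - V = (-2245941/8983768 + 0) - 1*(-13520) = -2245941/8983768 + 13520 = 121458297419/8983768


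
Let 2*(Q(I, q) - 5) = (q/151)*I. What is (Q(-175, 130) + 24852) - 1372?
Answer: 3534860/151 ≈ 23410.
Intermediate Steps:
Q(I, q) = 5 + I*q/302 (Q(I, q) = 5 + ((q/151)*I)/2 = 5 + (I*q/151)/2 = 5 + I*q/302)
(Q(-175, 130) + 24852) - 1372 = ((5 + (1/302)*(-175)*130) + 24852) - 1372 = ((5 - 11375/151) + 24852) - 1372 = (-10620/151 + 24852) - 1372 = 3742032/151 - 1372 = 3534860/151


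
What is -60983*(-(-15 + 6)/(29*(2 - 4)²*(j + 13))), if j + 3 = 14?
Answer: -182949/928 ≈ -197.14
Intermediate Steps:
j = 11 (j = -3 + 14 = 11)
-60983*(-(-15 + 6)/(29*(2 - 4)²*(j + 13))) = -60983*(-(-15 + 6)/(29*(2 - 4)²*(11 + 13))) = -60983/(((24/(-9))*(-29))*(-2)²) = -60983/(((24*(-⅑))*(-29))*4) = -60983/(-8/3*(-29)*4) = -60983/((232/3)*4) = -60983/928/3 = -60983*3/928 = -182949/928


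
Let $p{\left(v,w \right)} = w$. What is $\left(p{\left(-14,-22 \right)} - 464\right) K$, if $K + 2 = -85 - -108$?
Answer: $-10206$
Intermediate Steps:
$K = 21$ ($K = -2 - -23 = -2 + \left(-85 + 108\right) = -2 + 23 = 21$)
$\left(p{\left(-14,-22 \right)} - 464\right) K = \left(-22 - 464\right) 21 = \left(-486\right) 21 = -10206$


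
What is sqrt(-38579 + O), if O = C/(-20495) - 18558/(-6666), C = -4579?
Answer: 3*I*sqrt(2222278903686625355)/22769945 ≈ 196.41*I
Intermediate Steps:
O = 68478304/22769945 (O = -4579/(-20495) - 18558/(-6666) = -4579*(-1/20495) - 18558*(-1/6666) = 4579/20495 + 3093/1111 = 68478304/22769945 ≈ 3.0074)
sqrt(-38579 + O) = sqrt(-38579 + 68478304/22769945) = sqrt(-878373229851/22769945) = 3*I*sqrt(2222278903686625355)/22769945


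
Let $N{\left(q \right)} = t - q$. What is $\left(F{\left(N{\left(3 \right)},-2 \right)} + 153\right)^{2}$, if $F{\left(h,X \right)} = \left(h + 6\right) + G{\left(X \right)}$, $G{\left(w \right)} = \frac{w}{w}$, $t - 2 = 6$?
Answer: $27225$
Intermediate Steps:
$t = 8$ ($t = 2 + 6 = 8$)
$N{\left(q \right)} = 8 - q$
$G{\left(w \right)} = 1$
$F{\left(h,X \right)} = 7 + h$ ($F{\left(h,X \right)} = \left(h + 6\right) + 1 = \left(6 + h\right) + 1 = 7 + h$)
$\left(F{\left(N{\left(3 \right)},-2 \right)} + 153\right)^{2} = \left(\left(7 + \left(8 - 3\right)\right) + 153\right)^{2} = \left(\left(7 + 5\right) + 153\right)^{2} = \left(12 + 153\right)^{2} = 165^{2} = 27225$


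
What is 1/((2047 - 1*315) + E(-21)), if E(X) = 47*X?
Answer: 1/745 ≈ 0.0013423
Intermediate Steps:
1/((2047 - 1*315) + E(-21)) = 1/((2047 - 1*315) + 47*(-21)) = 1/((2047 - 315) - 987) = 1/(1732 - 987) = 1/745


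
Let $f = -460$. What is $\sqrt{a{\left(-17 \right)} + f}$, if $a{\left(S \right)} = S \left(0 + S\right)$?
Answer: $3 i \sqrt{19} \approx 13.077 i$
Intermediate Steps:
$a{\left(S \right)} = S^{2}$ ($a{\left(S \right)} = S S = S^{2}$)
$\sqrt{a{\left(-17 \right)} + f} = \sqrt{\left(-17\right)^{2} - 460} = \sqrt{289 - 460} = \sqrt{-171} = 3 i \sqrt{19}$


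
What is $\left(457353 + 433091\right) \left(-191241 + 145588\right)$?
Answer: $-40651439932$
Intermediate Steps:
$\left(457353 + 433091\right) \left(-191241 + 145588\right) = 890444 \left(-45653\right) = -40651439932$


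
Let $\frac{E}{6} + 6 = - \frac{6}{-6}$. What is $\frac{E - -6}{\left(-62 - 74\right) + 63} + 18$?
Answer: $\frac{1338}{73} \approx 18.329$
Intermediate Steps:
$E = -30$ ($E = -36 + 6 \left(- \frac{6}{-6}\right) = -36 + 6 \left(\left(-6\right) \left(- \frac{1}{6}\right)\right) = -36 + 6 \cdot 1 = -36 + 6 = -30$)
$\frac{E - -6}{\left(-62 - 74\right) + 63} + 18 = \frac{-30 - -6}{\left(-62 - 74\right) + 63} + 18 = \frac{-30 + 6}{\left(-62 - 74\right) + 63} + 18 = \frac{1}{-136 + 63} \left(-24\right) + 18 = \frac{1}{-73} \left(-24\right) + 18 = \left(- \frac{1}{73}\right) \left(-24\right) + 18 = \frac{24}{73} + 18 = \frac{1338}{73}$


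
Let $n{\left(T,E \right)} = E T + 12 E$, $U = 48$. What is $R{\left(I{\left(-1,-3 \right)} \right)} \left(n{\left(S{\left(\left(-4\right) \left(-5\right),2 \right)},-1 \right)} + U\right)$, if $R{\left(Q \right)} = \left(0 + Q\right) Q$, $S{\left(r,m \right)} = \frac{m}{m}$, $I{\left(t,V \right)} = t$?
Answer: $35$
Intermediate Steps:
$S{\left(r,m \right)} = 1$
$R{\left(Q \right)} = Q^{2}$ ($R{\left(Q \right)} = Q Q = Q^{2}$)
$n{\left(T,E \right)} = 12 E + E T$
$R{\left(I{\left(-1,-3 \right)} \right)} \left(n{\left(S{\left(\left(-4\right) \left(-5\right),2 \right)},-1 \right)} + U\right) = \left(-1\right)^{2} \left(- (12 + 1) + 48\right) = 1 \left(\left(-1\right) 13 + 48\right) = 1 \left(-13 + 48\right) = 1 \cdot 35 = 35$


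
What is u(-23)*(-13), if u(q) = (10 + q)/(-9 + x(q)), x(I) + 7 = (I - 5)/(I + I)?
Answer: -3887/354 ≈ -10.980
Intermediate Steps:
x(I) = -7 + (-5 + I)/(2*I) (x(I) = -7 + (I - 5)/(I + I) = -7 + (-5 + I)/((2*I)) = -7 + (-5 + I)*(1/(2*I)) = -7 + (-5 + I)/(2*I))
u(q) = (10 + q)/(-9 + (-5 - 13*q)/(2*q))
u(-23)*(-13) = -2*(-23)*(10 - 23)/(5 + 31*(-23))*(-13) = -2*(-23)*(-13)/(5 - 713)*(-13) = -2*(-23)*(-13)/(-708)*(-13) = -2*(-23)*(-1/708)*(-13)*(-13) = (299/354)*(-13) = -3887/354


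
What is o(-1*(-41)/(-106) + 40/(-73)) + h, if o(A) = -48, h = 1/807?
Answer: -38735/807 ≈ -47.999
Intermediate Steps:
h = 1/807 ≈ 0.0012392
o(-1*(-41)/(-106) + 40/(-73)) + h = -48 + 1/807 = -38735/807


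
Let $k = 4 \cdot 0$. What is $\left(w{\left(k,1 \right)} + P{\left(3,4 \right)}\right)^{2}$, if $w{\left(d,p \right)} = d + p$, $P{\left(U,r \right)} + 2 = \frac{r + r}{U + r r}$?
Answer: $\frac{121}{361} \approx 0.33518$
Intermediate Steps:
$P{\left(U,r \right)} = -2 + \frac{2 r}{U + r^{2}}$ ($P{\left(U,r \right)} = -2 + \frac{r + r}{U + r r} = -2 + \frac{2 r}{U + r^{2}}$)
$k = 0$
$\left(w{\left(k,1 \right)} + P{\left(3,4 \right)}\right)^{2} = \left(\left(0 + 1\right) + \frac{2 \left(4 - 3 - 4^{2}\right)}{3 + 4^{2}}\right)^{2} = \left(1 + \frac{2 \left(4 - 3 - 16\right)}{3 + 16}\right)^{2} = \left(1 + \frac{2 \left(4 - 3 - 16\right)}{19}\right)^{2} = \left(1 + 2 \cdot \frac{1}{19} \left(-15\right)\right)^{2} = \left(1 - \frac{30}{19}\right)^{2} = \left(- \frac{11}{19}\right)^{2} = \frac{121}{361}$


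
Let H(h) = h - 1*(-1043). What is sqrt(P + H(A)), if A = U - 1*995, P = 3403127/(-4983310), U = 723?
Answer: sqrt(19129576029942730)/4983310 ≈ 27.755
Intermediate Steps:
P = -3403127/4983310 (P = 3403127*(-1/4983310) = -3403127/4983310 ≈ -0.68291)
A = -272 (A = 723 - 1*995 = 723 - 995 = -272)
H(h) = 1043 + h (H(h) = h + 1043 = 1043 + h)
sqrt(P + H(A)) = sqrt(-3403127/4983310 + (1043 - 272)) = sqrt(-3403127/4983310 + 771) = sqrt(3838728883/4983310) = sqrt(19129576029942730)/4983310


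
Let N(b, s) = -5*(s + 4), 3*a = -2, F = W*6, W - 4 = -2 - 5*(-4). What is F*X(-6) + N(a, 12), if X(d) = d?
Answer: -872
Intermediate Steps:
W = 22 (W = 4 + (-2 - 5*(-4)) = 4 + (-2 + 20) = 4 + 18 = 22)
F = 132 (F = 22*6 = 132)
a = -⅔ (a = (⅓)*(-2) = -⅔ ≈ -0.66667)
N(b, s) = -20 - 5*s (N(b, s) = -5*(4 + s) = -20 - 5*s)
F*X(-6) + N(a, 12) = 132*(-6) + (-20 - 5*12) = -792 + (-20 - 60) = -792 - 80 = -872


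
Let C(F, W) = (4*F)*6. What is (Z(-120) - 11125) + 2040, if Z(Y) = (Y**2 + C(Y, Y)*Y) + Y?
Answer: 350795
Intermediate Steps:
C(F, W) = 24*F
Z(Y) = Y + 25*Y**2 (Z(Y) = (Y**2 + (24*Y)*Y) + Y = (Y**2 + 24*Y**2) + Y = 25*Y**2 + Y = Y + 25*Y**2)
(Z(-120) - 11125) + 2040 = (-120*(1 + 25*(-120)) - 11125) + 2040 = (-120*(1 - 3000) - 11125) + 2040 = (-120*(-2999) - 11125) + 2040 = (359880 - 11125) + 2040 = 348755 + 2040 = 350795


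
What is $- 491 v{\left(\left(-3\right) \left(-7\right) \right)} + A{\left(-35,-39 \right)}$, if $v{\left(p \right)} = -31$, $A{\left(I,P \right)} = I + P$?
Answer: $15147$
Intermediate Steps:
$- 491 v{\left(\left(-3\right) \left(-7\right) \right)} + A{\left(-35,-39 \right)} = \left(-491\right) \left(-31\right) - 74 = 15221 - 74 = 15147$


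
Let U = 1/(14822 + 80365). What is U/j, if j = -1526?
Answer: -1/145255362 ≈ -6.8844e-9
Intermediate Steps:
U = 1/95187 ≈ 1.0506e-5
U/j = (1/95187)/(-1526) = (1/95187)*(-1/1526) = -1/145255362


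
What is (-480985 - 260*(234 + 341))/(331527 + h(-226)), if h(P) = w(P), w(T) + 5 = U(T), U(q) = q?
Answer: -630485/331296 ≈ -1.9031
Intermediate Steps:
w(T) = -5 + T
h(P) = -5 + P
(-480985 - 260*(234 + 341))/(331527 + h(-226)) = (-480985 - 260*(234 + 341))/(331527 + (-5 - 226)) = (-480985 - 260*575)/(331527 - 231) = (-480985 - 149500)/331296 = -630485*1/331296 = -630485/331296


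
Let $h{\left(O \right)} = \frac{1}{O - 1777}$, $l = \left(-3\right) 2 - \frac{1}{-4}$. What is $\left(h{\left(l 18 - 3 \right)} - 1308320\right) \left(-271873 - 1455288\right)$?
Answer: $\frac{8512211849406162}{3767} \approx 2.2597 \cdot 10^{12}$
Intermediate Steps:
$l = - \frac{23}{4}$ ($l = -6 - - \frac{1}{4} = -6 + \frac{1}{4} = - \frac{23}{4} \approx -5.75$)
$h{\left(O \right)} = \frac{1}{-1777 + O}$
$\left(h{\left(l 18 - 3 \right)} - 1308320\right) \left(-271873 - 1455288\right) = \left(\frac{1}{-1777 - \frac{213}{2}} - 1308320\right) \left(-271873 - 1455288\right) = \left(\frac{1}{-1777 - \frac{213}{2}} - 1308320\right) \left(-1727161\right) = \left(\frac{1}{- \frac{3767}{2}} - 1308320\right) \left(-1727161\right) = \left(- \frac{2}{3767} - 1308320\right) \left(-1727161\right) = \left(- \frac{4928441442}{3767}\right) \left(-1727161\right) = \frac{8512211849406162}{3767}$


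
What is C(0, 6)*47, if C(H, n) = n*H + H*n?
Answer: 0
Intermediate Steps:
C(H, n) = 2*H*n (C(H, n) = H*n + H*n = 2*H*n)
C(0, 6)*47 = (2*0*6)*47 = 0*47 = 0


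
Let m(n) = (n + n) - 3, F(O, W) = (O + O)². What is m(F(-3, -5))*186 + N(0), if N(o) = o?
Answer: 12834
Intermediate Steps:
F(O, W) = 4*O² (F(O, W) = (2*O)² = 4*O²)
m(n) = -3 + 2*n (m(n) = 2*n - 3 = -3 + 2*n)
m(F(-3, -5))*186 + N(0) = (-3 + 2*(4*(-3)²))*186 + 0 = (-3 + 2*(4*9))*186 + 0 = (-3 + 2*36)*186 + 0 = (-3 + 72)*186 + 0 = 69*186 + 0 = 12834 + 0 = 12834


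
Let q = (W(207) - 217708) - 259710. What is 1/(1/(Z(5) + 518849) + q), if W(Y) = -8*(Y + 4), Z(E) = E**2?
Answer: -518874/248595646643 ≈ -2.0872e-6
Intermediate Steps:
W(Y) = -32 - 8*Y (W(Y) = -8*(4 + Y) = -32 - 8*Y)
q = -479106 (q = ((-32 - 8*207) - 217708) - 259710 = ((-32 - 1656) - 217708) - 259710 = (-1688 - 217708) - 259710 = -219396 - 259710 = -479106)
1/(1/(Z(5) + 518849) + q) = 1/(1/(5**2 + 518849) - 479106) = 1/(1/(25 + 518849) - 479106) = 1/(1/518874 - 479106) = 1/(-248595646643/518874) = -518874/248595646643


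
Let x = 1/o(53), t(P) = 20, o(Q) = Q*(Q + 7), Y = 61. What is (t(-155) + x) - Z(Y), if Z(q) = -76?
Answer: 305281/3180 ≈ 96.000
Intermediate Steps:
o(Q) = Q*(7 + Q)
x = 1/3180 (x = 1/(53*(7 + 53)) = 1/(53*60) = 1/3180 ≈ 0.00031447)
(t(-155) + x) - Z(Y) = (20 + 1/3180) - 1*(-76) = 63601/3180 + 76 = 305281/3180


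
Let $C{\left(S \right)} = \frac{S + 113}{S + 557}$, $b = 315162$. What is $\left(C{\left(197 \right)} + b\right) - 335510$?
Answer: $- \frac{7671041}{377} \approx -20348.0$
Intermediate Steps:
$C{\left(S \right)} = \frac{113 + S}{557 + S}$
$\left(C{\left(197 \right)} + b\right) - 335510 = \left(\frac{113 + 197}{557 + 197} + 315162\right) - 335510 = \left(\frac{1}{754} \cdot 310 + 315162\right) - 335510 = \left(\frac{155}{377} + 315162\right) - 335510 = \frac{118816229}{377} - 335510 = - \frac{7671041}{377}$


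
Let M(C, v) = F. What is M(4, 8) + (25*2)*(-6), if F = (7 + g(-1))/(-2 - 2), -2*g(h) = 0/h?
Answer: -1207/4 ≈ -301.75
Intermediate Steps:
g(h) = 0 (g(h) = -0/h = -½*0 = 0)
F = -7/4 (F = (7 + 0)/(-2 - 2) = 7/(-4) = 7*(-¼) = -7/4 ≈ -1.7500)
M(C, v) = -7/4
M(4, 8) + (25*2)*(-6) = -7/4 + (25*2)*(-6) = -7/4 + 50*(-6) = -7/4 - 300 = -1207/4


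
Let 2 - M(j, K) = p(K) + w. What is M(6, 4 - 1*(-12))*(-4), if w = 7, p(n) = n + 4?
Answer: 100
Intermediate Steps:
p(n) = 4 + n
M(j, K) = -9 - K (M(j, K) = 2 - ((4 + K) + 7) = 2 - (11 + K) = 2 + (-11 - K) = -9 - K)
M(6, 4 - 1*(-12))*(-4) = (-9 - (4 - 1*(-12)))*(-4) = (-9 - (4 + 12))*(-4) = (-9 - 1*16)*(-4) = (-9 - 16)*(-4) = -25*(-4) = 100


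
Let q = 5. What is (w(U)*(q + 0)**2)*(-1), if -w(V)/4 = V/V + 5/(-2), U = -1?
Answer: -150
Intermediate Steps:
w(V) = 6 (w(V) = -4*(V/V + 5/(-2)) = -4*(1 + 5*(-1/2)) = -4*(1 - 5/2) = -4*(-3/2) = 6)
(w(U)*(q + 0)**2)*(-1) = (6*(5 + 0)**2)*(-1) = (6*5**2)*(-1) = (6*25)*(-1) = 150*(-1) = -150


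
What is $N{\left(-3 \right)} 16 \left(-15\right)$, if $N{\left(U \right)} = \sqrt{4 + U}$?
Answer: $-240$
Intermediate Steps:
$N{\left(-3 \right)} 16 \left(-15\right) = \sqrt{4 - 3} \cdot 16 \left(-15\right) = \sqrt{1} \cdot 16 \left(-15\right) = 1 \cdot 16 \left(-15\right) = 16 \left(-15\right) = -240$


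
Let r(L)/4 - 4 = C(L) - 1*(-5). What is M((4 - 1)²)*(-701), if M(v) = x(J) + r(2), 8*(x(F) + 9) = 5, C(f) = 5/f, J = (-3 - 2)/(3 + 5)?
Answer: -211001/8 ≈ -26375.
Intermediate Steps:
J = -5/8 ≈ -0.62500
x(F) = -67/8 (x(F) = -9 + (⅛)*5 = -9 + 5/8 = -67/8)
r(L) = 36 + 20/L (r(L) = 16 + 4*(5/L - 1*(-5)) = 16 + 4*(5/L + 5) = 16 + 4*(5 + 5/L) = 16 + (20 + 20/L) = 36 + 20/L)
M(v) = 301/8 (M(v) = -67/8 + (36 + 20/2) = -67/8 + (36 + 20*(½)) = -67/8 + (36 + 10) = -67/8 + 46 = 301/8)
M((4 - 1)²)*(-701) = (301/8)*(-701) = -211001/8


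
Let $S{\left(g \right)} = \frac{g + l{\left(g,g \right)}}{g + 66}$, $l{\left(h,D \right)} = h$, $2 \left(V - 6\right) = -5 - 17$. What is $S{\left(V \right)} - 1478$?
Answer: $- \frac{90168}{61} \approx -1478.2$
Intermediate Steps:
$V = -5$ ($V = 6 + \frac{-5 - 17}{2} = 6 + \frac{1}{2} \left(-22\right) = 6 - 11 = -5$)
$S{\left(g \right)} = \frac{2 g}{66 + g}$ ($S{\left(g \right)} = \frac{g + g}{g + 66} = \frac{2 g}{66 + g}$)
$S{\left(V \right)} - 1478 = 2 \left(-5\right) \frac{1}{66 - 5} - 1478 = 2 \left(-5\right) \frac{1}{61} - 1478 = - \frac{10}{61} - 1478 = - \frac{90168}{61}$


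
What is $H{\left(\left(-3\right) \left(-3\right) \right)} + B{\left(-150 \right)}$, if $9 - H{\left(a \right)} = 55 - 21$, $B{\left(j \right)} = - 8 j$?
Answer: $1175$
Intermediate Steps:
$H{\left(a \right)} = -25$ ($H{\left(a \right)} = 9 - \left(55 - 21\right) = 9 - 34 = -25$)
$H{\left(\left(-3\right) \left(-3\right) \right)} + B{\left(-150 \right)} = -25 - -1200 = -25 + 1200 = 1175$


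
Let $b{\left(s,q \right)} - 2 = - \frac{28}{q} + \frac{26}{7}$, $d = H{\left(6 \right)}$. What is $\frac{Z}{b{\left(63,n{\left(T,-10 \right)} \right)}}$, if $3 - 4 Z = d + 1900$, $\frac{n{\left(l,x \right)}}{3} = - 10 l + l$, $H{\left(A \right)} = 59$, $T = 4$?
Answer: $- \frac{92421}{1129} \approx -81.861$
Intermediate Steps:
$d = 59$
$n{\left(l,x \right)} = - 27 l$ ($n{\left(l,x \right)} = 3 \left(- 10 l + l\right) = 3 \left(- 9 l\right) = - 27 l$)
$b{\left(s,q \right)} = \frac{40}{7} - \frac{28}{q}$ ($b{\left(s,q \right)} = 2 + \left(- \frac{28}{q} + \frac{26}{7}\right) = 2 + \left(\frac{26}{7} - \frac{28}{q}\right) = \frac{40}{7} - \frac{28}{q}$)
$Z = -489$ ($Z = \frac{3}{4} - \frac{59 + 1900}{4} = \frac{3}{4} - \frac{1959}{4} = -489$)
$\frac{Z}{b{\left(63,n{\left(T,-10 \right)} \right)}} = - \frac{489}{\frac{40}{7} - \frac{28}{\left(-27\right) 4}} = - \frac{489}{\frac{40}{7} - \frac{28}{-108}} = - \frac{489}{\frac{40}{7} - - \frac{7}{27}} = - \frac{489}{\frac{40}{7} + \frac{7}{27}} = - \frac{489}{\frac{1129}{189}} = \left(-489\right) \frac{189}{1129} = - \frac{92421}{1129}$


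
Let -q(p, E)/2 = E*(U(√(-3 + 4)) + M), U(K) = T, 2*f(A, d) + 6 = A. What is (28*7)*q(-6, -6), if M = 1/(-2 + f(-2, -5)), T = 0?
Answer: -392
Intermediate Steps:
f(A, d) = -3 + A/2
U(K) = 0
M = -⅙ (M = 1/(-2 + (-3 + (½)*(-2))) = 1/(-2 + (-3 - 1)) = 1/(-2 - 4) = 1/(-6) = -⅙ ≈ -0.16667)
q(p, E) = E/3 (q(p, E) = -2*E*(0 - ⅙) = -2*E*(-1)/6 = -(-1)*E/3 = E/3)
(28*7)*q(-6, -6) = (28*7)*((⅓)*(-6)) = 196*(-2) = -392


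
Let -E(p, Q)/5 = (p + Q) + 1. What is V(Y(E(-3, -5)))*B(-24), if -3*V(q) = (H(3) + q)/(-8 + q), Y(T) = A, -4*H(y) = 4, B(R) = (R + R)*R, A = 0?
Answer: -48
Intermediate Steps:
E(p, Q) = -5 - 5*Q - 5*p (E(p, Q) = -5*((p + Q) + 1) = -5*((Q + p) + 1) = -5*(1 + Q + p) = -5 - 5*Q - 5*p)
B(R) = 2*R² (B(R) = (2*R)*R = 2*R²)
H(y) = -1 (H(y) = -¼*4 = -1)
Y(T) = 0
V(q) = -(-1 + q)/(3*(-8 + q))
V(Y(E(-3, -5)))*B(-24) = ((1 - 1*0)/(3*(-8 + 0)))*(2*(-24)²) = ((⅓)*(1 + 0)/(-8))*(2*576) = ((⅓)*(-⅛)*1)*1152 = -1/24*1152 = -48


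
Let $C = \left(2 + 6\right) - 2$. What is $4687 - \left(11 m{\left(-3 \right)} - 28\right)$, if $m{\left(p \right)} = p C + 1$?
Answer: $4902$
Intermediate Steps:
$C = 6$ ($C = 8 - 2 = 6$)
$m{\left(p \right)} = 1 + 6 p$ ($m{\left(p \right)} = p 6 + 1 = 6 p + 1 = 1 + 6 p$)
$4687 - \left(11 m{\left(-3 \right)} - 28\right) = 4687 - \left(11 \left(1 + 6 \left(-3\right)\right) - 28\right) = 4687 - \left(11 \left(1 - 18\right) - 28\right) = 4687 - \left(11 \left(-17\right) - 28\right) = 4687 - \left(-187 - 28\right) = 4687 - -215 = 4687 + 215 = 4902$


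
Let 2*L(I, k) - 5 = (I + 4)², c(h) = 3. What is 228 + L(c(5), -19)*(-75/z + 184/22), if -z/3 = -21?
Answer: 32469/77 ≈ 421.68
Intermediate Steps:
z = 63 (z = -3*(-21) = 63)
L(I, k) = 5/2 + (4 + I)²/2 (L(I, k) = 5/2 + (I + 4)²/2 = 5/2 + (4 + I)²/2)
228 + L(c(5), -19)*(-75/z + 184/22) = 228 + (5/2 + (4 + 3)²/2)*(-75/63 + 184/22) = 228 + (5/2 + (½)*7²)*(-75*1/63 + 184*(1/22)) = 228 + (5/2 + (½)*49)*(-25/21 + 92/11) = 228 + (5/2 + 49/2)*(1657/231) = 228 + 27*(1657/231) = 228 + 14913/77 = 32469/77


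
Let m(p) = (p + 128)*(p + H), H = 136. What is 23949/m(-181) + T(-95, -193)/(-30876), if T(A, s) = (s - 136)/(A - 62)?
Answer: 12899195467/1284595980 ≈ 10.041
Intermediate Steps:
T(A, s) = (-136 + s)/(-62 + A)
m(p) = (128 + p)*(136 + p) (m(p) = (p + 128)*(p + 136) = (128 + p)*(136 + p))
23949/m(-181) + T(-95, -193)/(-30876) = 23949/(17408 + (-181)² + 264*(-181)) + ((-136 - 193)/(-62 - 95))/(-30876) = 23949/(17408 + 32761 - 47784) + (-329/(-157))*(-1/30876) = 23949/2385 - 1/157*(-329)*(-1/30876) = 23949*(1/2385) + (329/157)*(-1/30876) = 2661/265 - 329/4847532 = 12899195467/1284595980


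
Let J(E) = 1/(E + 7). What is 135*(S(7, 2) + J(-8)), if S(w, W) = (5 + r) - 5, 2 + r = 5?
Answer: 270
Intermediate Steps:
r = 3 (r = -2 + 5 = 3)
J(E) = 1/(7 + E)
S(w, W) = 3 (S(w, W) = (5 + 3) - 5 = 8 - 5 = 3)
135*(S(7, 2) + J(-8)) = 135*(3 + 1/(7 - 8)) = 135*(3 + 1/(-1)) = 135*(3 - 1) = 135*2 = 270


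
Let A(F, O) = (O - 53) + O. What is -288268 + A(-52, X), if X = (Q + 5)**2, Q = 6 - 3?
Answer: -288193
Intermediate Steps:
Q = 3
X = 64 (X = (3 + 5)**2 = 8**2 = 64)
A(F, O) = -53 + 2*O (A(F, O) = (-53 + O) + O = -53 + 2*O)
-288268 + A(-52, X) = -288268 + (-53 + 2*64) = -288268 + (-53 + 128) = -288268 + 75 = -288193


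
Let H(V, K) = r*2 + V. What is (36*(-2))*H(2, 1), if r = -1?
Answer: 0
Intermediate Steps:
H(V, K) = -2 + V (H(V, K) = -1*2 + V = -2 + V)
(36*(-2))*H(2, 1) = (36*(-2))*(-2 + 2) = -72*0 = 0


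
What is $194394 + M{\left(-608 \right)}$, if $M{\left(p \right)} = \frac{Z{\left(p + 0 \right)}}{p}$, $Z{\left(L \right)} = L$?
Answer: $194395$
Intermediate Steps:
$M{\left(p \right)} = 1$ ($M{\left(p \right)} = \frac{p + 0}{p} = \frac{p}{p} = 1$)
$194394 + M{\left(-608 \right)} = 194394 + 1 = 194395$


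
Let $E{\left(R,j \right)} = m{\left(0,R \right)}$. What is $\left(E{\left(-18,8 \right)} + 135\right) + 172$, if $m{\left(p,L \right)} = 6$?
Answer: $313$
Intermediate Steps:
$E{\left(R,j \right)} = 6$
$\left(E{\left(-18,8 \right)} + 135\right) + 172 = \left(6 + 135\right) + 172 = 141 + 172 = 313$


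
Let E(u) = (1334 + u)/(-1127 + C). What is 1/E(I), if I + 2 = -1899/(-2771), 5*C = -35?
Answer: -5542/6513 ≈ -0.85091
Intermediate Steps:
C = -7 (C = (1/5)*(-35) = -7)
I = -3643/2771 (I = -2 - 1899/(-2771) = -2 - 1899*(-1/2771) = -2 + 1899/2771 = -3643/2771 ≈ -1.3147)
E(u) = -667/567 - u/1134 (E(u) = (1334 + u)/(-1127 - 7) = (1334 + u)/(-1134) = (1334 + u)*(-1/1134) = -667/567 - u/1134)
1/E(I) = 1/(-667/567 - 1/1134*(-3643/2771)) = 1/(-667/567 + 3643/3142314) = 1/(-6513/5542) = -5542/6513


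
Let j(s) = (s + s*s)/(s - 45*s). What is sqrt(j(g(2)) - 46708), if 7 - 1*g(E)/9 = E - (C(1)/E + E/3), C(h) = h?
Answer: 3*I*sqrt(10047686)/44 ≈ 216.12*I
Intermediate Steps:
g(E) = 63 - 6*E + 9/E (g(E) = 63 - 9*(E - (1/E + E/3)) = 63 - 9*(E + (-1/E - E/3)) = 63 - 9*(-1/E + 2*E/3) = 63 + (-6*E + 9/E) = 63 - 6*E + 9/E)
j(s) = -(s + s**2)/(44*s) (j(s) = (s + s**2)/((-44*s)) = (s + s**2)*(-1/(44*s)) = -(s + s**2)/(44*s))
sqrt(j(g(2)) - 46708) = sqrt((-1/44 - (63 - 6*2 + 9/2)/44) - 46708) = sqrt((-1/44 - (63 - 12 + 9*(1/2))/44) - 46708) = sqrt((-1/44 - (63 - 12 + 9/2)/44) - 46708) = sqrt((-1/44 - 1/44*111/2) - 46708) = sqrt((-1/44 - 111/88) - 46708) = sqrt(-113/88 - 46708) = sqrt(-4110417/88) = 3*I*sqrt(10047686)/44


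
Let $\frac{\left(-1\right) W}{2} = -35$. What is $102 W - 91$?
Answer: $7049$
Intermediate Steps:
$W = 70$ ($W = \left(-2\right) \left(-35\right) = 70$)
$102 W - 91 = 102 \cdot 70 - 91 = 7140 - 91 = 7049$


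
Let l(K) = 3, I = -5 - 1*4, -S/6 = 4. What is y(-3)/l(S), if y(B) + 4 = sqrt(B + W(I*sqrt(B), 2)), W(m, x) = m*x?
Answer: -4/3 + sqrt(-3 - 18*I*sqrt(3))/3 ≈ -0.078987 - 1.3808*I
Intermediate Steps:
S = -24 (S = -6*4 = -24)
I = -9 (I = -5 - 4 = -9)
y(B) = -4 + sqrt(B - 18*sqrt(B)) (y(B) = -4 + sqrt(B - 9*sqrt(B)*2) = -4 + sqrt(B - 18*sqrt(B)))
y(-3)/l(S) = (-4 + sqrt(-3 - 18*I*sqrt(3)))/3 = (-4 + sqrt(-3 - 18*I*sqrt(3)))*(1/3) = -4/3 + sqrt(-3 - 18*I*sqrt(3))/3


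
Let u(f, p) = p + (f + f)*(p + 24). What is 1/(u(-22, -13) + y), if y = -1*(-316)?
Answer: -1/181 ≈ -0.0055249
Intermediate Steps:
u(f, p) = p + 2*f*(24 + p) (u(f, p) = p + (2*f)*(24 + p) = p + 2*f*(24 + p))
y = 316
1/(u(-22, -13) + y) = 1/((-13 + 48*(-22) + 2*(-22)*(-13)) + 316) = 1/((-13 - 1056 + 572) + 316) = 1/(-497 + 316) = 1/(-181) = -1/181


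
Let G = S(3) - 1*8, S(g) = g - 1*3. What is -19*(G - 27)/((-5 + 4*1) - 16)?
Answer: -665/17 ≈ -39.118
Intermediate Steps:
S(g) = -3 + g (S(g) = g - 3 = -3 + g)
G = -8 (G = (-3 + 3) - 1*8 = 0 - 8 = -8)
-19*(G - 27)/((-5 + 4*1) - 16) = -19*(-8 - 27)/((-5 + 4*1) - 16) = -(-665)/((-5 + 4) - 16) = -(-665)/(-1 - 16) = -(-665)/(-17) = -(-665)*(-1)/17 = -19*35/17 = -665/17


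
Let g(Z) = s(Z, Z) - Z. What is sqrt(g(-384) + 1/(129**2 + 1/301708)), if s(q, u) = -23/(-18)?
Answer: sqrt(349630267187172014662222)/30124336974 ≈ 19.629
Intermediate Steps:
s(q, u) = 23/18 (s(q, u) = -23*(-1/18) = 23/18)
g(Z) = 23/18 - Z
sqrt(g(-384) + 1/(129**2 + 1/301708)) = sqrt((23/18 - 1*(-384)) + 1/(129**2 + 1/301708)) = sqrt((23/18 + 384) + 1/(16641 + 1/301708)) = sqrt(6935/18 + 1/(5020722829/301708)) = sqrt(6935/18 + 301708/5020722829) = sqrt(34818718249859/90373010922) = sqrt(349630267187172014662222)/30124336974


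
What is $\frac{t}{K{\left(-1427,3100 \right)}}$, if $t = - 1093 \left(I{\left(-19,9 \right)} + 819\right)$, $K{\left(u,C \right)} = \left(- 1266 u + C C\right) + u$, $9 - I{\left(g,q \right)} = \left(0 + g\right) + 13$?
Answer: $- \frac{911562}{11415155} \approx -0.079855$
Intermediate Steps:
$I{\left(g,q \right)} = -4 - g$ ($I{\left(g,q \right)} = 9 - \left(\left(0 + g\right) + 13\right) = 9 - \left(g + 13\right) = 9 - \left(13 + g\right) = -4 - g$)
$K{\left(u,C \right)} = C^{2} - 1265 u$ ($K{\left(u,C \right)} = \left(- 1266 u + C^{2}\right) + u = \left(C^{2} - 1266 u\right) + u = C^{2} - 1265 u$)
$t = -911562$ ($t = - 1093 \left(\left(-4 - -19\right) + 819\right) = - 1093 \left(\left(-4 + 19\right) + 819\right) = - 1093 \left(15 + 819\right) = \left(-1093\right) 834 = -911562$)
$\frac{t}{K{\left(-1427,3100 \right)}} = - \frac{911562}{3100^{2} - -1805155} = - \frac{911562}{9610000 + 1805155} = - \frac{911562}{11415155}$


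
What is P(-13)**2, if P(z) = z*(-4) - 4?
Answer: 2304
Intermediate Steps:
P(z) = -4 - 4*z (P(z) = -4*z - 4 = -4 - 4*z)
P(-13)**2 = (-4 - 4*(-13))**2 = (-4 + 52)**2 = 48**2 = 2304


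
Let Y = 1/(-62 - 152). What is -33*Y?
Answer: 33/214 ≈ 0.15421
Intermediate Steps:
Y = -1/214 (Y = 1/(-214) = -1/214 ≈ -0.0046729)
-33*Y = -33*(-1/214) = 33/214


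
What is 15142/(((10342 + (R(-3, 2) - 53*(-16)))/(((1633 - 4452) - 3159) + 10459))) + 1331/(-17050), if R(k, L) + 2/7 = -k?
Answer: 736177146471/121440950 ≈ 6062.0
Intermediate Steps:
R(k, L) = -2/7 - k
15142/(((10342 + (R(-3, 2) - 53*(-16)))/(((1633 - 4452) - 3159) + 10459))) + 1331/(-17050) = 15142/(((10342 + ((-2/7 - 1*(-3)) - 53*(-16)))/(((1633 - 4452) - 3159) + 10459))) + 1331/(-17050) = 15142/(((10342 + ((-2/7 + 3) + 848))/((-2819 - 3159) + 10459))) + 1331*(-1/17050) = 15142/(((10342 + (19/7 + 848))/(-5978 + 10459))) - 121/1550 = 15142/(((10342 + 5955/7)/4481)) - 121/1550 = 15142/(((78349/7)*(1/4481))) - 121/1550 = 15142/(78349/31367) - 121/1550 = 15142*(31367/78349) - 121/1550 = 474959114/78349 - 121/1550 = 736177146471/121440950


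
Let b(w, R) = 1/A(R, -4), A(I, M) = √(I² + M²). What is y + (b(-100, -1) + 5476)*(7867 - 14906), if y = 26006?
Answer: -38519558 - 7039*√17/17 ≈ -3.8521e+7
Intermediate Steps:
b(w, R) = (16 + R²)^(-½) (b(w, R) = 1/(√(R² + (-4)²)) = 1/(√(R² + 16)) = 1/(√(16 + R²)) = (16 + R²)^(-½))
y + (b(-100, -1) + 5476)*(7867 - 14906) = 26006 + ((16 + (-1)²)^(-½) + 5476)*(7867 - 14906) = 26006 + ((16 + 1)^(-½) + 5476)*(-7039) = 26006 + (17^(-½) + 5476)*(-7039) = 26006 + (√17/17 + 5476)*(-7039) = 26006 + (5476 + √17/17)*(-7039) = 26006 + (-38545564 - 7039*√17/17) = -38519558 - 7039*√17/17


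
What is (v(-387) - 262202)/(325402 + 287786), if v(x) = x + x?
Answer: -65744/153297 ≈ -0.42887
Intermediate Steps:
v(x) = 2*x
(v(-387) - 262202)/(325402 + 287786) = (2*(-387) - 262202)/(325402 + 287786) = (-774 - 262202)/613188 = -262976*1/613188 = -65744/153297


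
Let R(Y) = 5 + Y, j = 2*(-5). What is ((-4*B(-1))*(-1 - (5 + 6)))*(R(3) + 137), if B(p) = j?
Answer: -69600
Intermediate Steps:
j = -10
B(p) = -10
((-4*B(-1))*(-1 - (5 + 6)))*(R(3) + 137) = ((-4*(-10))*(-1 - (5 + 6)))*((5 + 3) + 137) = (40*(-1 - 1*11))*(8 + 137) = (40*(-1 - 11))*145 = (40*(-12))*145 = -480*145 = -69600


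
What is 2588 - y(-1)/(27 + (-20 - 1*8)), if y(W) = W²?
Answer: 2589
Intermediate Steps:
2588 - y(-1)/(27 + (-20 - 1*8)) = 2588 - (-1)²/(27 + (-20 - 1*8)) = 2588 - 1/(27 + (-20 - 8)) = 2588 - 1/(27 - 28) = 2588 - 1/(-1) = 2588 - (-1) = 2588 - 1*(-1) = 2588 + 1 = 2589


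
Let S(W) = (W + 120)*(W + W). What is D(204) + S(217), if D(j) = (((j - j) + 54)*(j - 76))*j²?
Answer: 287796050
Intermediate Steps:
D(j) = j²*(-4104 + 54*j) (D(j) = ((0 + 54)*(-76 + j))*j² = (54*(-76 + j))*j² = (-4104 + 54*j)*j² = j²*(-4104 + 54*j))
S(W) = 2*W*(120 + W) (S(W) = (120 + W)*(2*W) = 2*W*(120 + W))
D(204) + S(217) = 54*204²*(-76 + 204) + 2*217*(120 + 217) = 54*41616*128 + 2*217*337 = 287649792 + 146258 = 287796050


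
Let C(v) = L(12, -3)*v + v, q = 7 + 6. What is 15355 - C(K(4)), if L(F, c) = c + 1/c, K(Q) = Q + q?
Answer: 46184/3 ≈ 15395.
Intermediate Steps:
q = 13
K(Q) = 13 + Q (K(Q) = Q + 13 = 13 + Q)
C(v) = -7*v/3 (C(v) = (-3 + 1/(-3))*v + v = (-3 - ⅓)*v + v = -10*v/3 + v = -7*v/3)
15355 - C(K(4)) = 15355 - (-7)*(13 + 4)/3 = 15355 - (-7)*17/3 = 15355 - 1*(-119/3) = 15355 + 119/3 = 46184/3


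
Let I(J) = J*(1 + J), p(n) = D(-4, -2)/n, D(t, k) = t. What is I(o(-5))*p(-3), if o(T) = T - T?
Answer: 0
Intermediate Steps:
p(n) = -4/n
o(T) = 0
I(o(-5))*p(-3) = (0*(1 + 0))*(-4/(-3)) = (0*1)*(-4*(-⅓)) = 0*(4/3) = 0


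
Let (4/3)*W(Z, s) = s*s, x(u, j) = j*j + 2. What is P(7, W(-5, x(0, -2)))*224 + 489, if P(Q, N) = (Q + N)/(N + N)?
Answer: 17011/27 ≈ 630.04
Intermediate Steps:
x(u, j) = 2 + j**2 (x(u, j) = j**2 + 2 = 2 + j**2)
W(Z, s) = 3*s**2/4 (W(Z, s) = 3*(s*s)/4 = 3*s**2/4)
P(Q, N) = (N + Q)/(2*N) (P(Q, N) = (N + Q)/((2*N)) = (N + Q)*(1/(2*N)) = (N + Q)/(2*N))
P(7, W(-5, x(0, -2)))*224 + 489 = ((3*(2 + (-2)**2)**2/4 + 7)/(2*((3*(2 + (-2)**2)**2/4))))*224 + 489 = ((3*(2 + 4)**2/4 + 7)/(2*((3*(2 + 4)**2/4))))*224 + 489 = (((3/4)*6**2 + 7)/(2*(((3/4)*6**2))))*224 + 489 = (((3/4)*36 + 7)/(2*(((3/4)*36))))*224 + 489 = ((1/2)*(27 + 7)/27)*224 + 489 = ((1/2)*(1/27)*34)*224 + 489 = (17/27)*224 + 489 = 3808/27 + 489 = 17011/27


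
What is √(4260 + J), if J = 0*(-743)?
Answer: 2*√1065 ≈ 65.269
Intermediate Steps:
J = 0
√(4260 + J) = √(4260 + 0) = √4260 = 2*√1065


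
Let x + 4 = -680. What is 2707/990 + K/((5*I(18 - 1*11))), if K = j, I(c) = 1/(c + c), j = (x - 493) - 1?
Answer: -3262709/990 ≈ -3295.7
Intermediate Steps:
x = -684 (x = -4 - 680 = -684)
j = -1178 (j = (-684 - 493) - 1 = -1177 - 1 = -1178)
I(c) = 1/(2*c)
K = -1178
2707/990 + K/((5*I(18 - 1*11))) = 2707/990 - 1178/(5*(1/(2*(18 - 1*11)))) = 2707*(1/990) - 1178/(5*(1/(2*(18 - 11)))) = 2707/990 - 1178/(5*((1/2)/7)) = 2707/990 - 1178/(5*((1/2)*(1/7))) = 2707/990 - 1178/(5*(1/14)) = 2707/990 - 1178/5/14 = 2707/990 - 1178*14/5 = 2707/990 - 16492/5 = -3262709/990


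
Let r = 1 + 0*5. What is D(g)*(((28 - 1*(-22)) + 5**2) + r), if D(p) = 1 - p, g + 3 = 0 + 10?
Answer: -456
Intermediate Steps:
r = 1 (r = 1 + 0 = 1)
g = 7 (g = -3 + (0 + 10) = -3 + 10 = 7)
D(g)*(((28 - 1*(-22)) + 5**2) + r) = (1 - 1*7)*(((28 - 1*(-22)) + 5**2) + 1) = (1 - 7)*(((28 + 22) + 25) + 1) = -6*((50 + 25) + 1) = -6*(75 + 1) = -6*76 = -456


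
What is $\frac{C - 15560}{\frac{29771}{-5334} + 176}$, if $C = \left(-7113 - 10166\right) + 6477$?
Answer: $- \frac{20087844}{129859} \approx -154.69$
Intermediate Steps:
$C = -10802$ ($C = -17279 + 6477 = -10802$)
$\frac{C - 15560}{\frac{29771}{-5334} + 176} = \frac{-10802 - 15560}{\frac{29771}{-5334} + 176} = - \frac{26362}{29771 \left(- \frac{1}{5334}\right) + 176} = - \frac{26362}{- \frac{4253}{762} + 176} = - \frac{26362}{\frac{129859}{762}} = \left(-26362\right) \frac{762}{129859} = - \frac{20087844}{129859}$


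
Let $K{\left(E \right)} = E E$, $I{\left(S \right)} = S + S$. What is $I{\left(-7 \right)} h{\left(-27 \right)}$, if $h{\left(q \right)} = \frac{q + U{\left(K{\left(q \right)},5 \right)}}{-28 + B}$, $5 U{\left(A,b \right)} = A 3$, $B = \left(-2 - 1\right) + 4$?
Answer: $\frac{1064}{5} \approx 212.8$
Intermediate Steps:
$I{\left(S \right)} = 2 S$
$B = 1$ ($B = -3 + 4 = 1$)
$K{\left(E \right)} = E^{2}$
$U{\left(A,b \right)} = \frac{3 A}{5}$ ($U{\left(A,b \right)} = \frac{A 3}{5} = \frac{3 A}{5}$)
$h{\left(q \right)} = - \frac{q}{27} - \frac{q^{2}}{45}$ ($h{\left(q \right)} = \frac{q + \frac{3 q^{2}}{5}}{-28 + 1} = \frac{q + \frac{3 q^{2}}{5}}{-27} = \left(q + \frac{3 q^{2}}{5}\right) \left(- \frac{1}{27}\right) = - \frac{q}{27} - \frac{q^{2}}{45}$)
$I{\left(-7 \right)} h{\left(-27 \right)} = 2 \left(-7\right) \frac{1}{135} \left(-27\right) \left(-5 - -81\right) = - 14 \cdot \frac{1}{135} \left(-27\right) \left(-5 + 81\right) = - 14 \cdot \frac{1}{135} \left(-27\right) 76 = \left(-14\right) \left(- \frac{76}{5}\right) = \frac{1064}{5}$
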